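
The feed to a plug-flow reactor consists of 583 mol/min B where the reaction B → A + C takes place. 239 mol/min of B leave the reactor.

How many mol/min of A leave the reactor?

For B: n = n₀ − 1ξ → 239 = 583 − 1ξ, giving ξ = 344 mol/min.
Outlet amounts (n = n₀ + ν ξ):
  B: 583 − 1(344) = 239
  A: 0 + 1(344) = 344
  C: 0 + 1(344) = 344

344 mol/min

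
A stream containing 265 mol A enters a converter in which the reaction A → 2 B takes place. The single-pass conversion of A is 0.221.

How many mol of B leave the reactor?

A reacted = 0.221 × 265 = 58.56 mol; ν_A = −1, so ξ = 58.56/1 = 58.56 mol.
Outlet amounts (n = n₀ + ν ξ):
  A: 265 − 1(58.56) = 206.4
  B: 0 + 2(58.56) = 117.1

117 mol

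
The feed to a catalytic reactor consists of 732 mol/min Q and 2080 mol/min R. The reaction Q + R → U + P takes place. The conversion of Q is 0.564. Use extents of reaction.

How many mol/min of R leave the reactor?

Q reacted = 0.564 × 732 = 412.8 mol/min; ν_Q = −1, so ξ = 412.8/1 = 412.8 mol/min.
Outlet amounts (n = n₀ + ν ξ):
  Q: 732 − 1(412.8) = 319.2
  R: 2080 − 1(412.8) = 1667
  U: 0 + 1(412.8) = 412.8
  P: 0 + 1(412.8) = 412.8

1670 mol/min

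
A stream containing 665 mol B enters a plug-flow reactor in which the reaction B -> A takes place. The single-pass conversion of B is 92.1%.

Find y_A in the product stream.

B reacted = 0.921 × 665 = 612.5 mol; ν_B = −1, so ξ = 612.5/1 = 612.5 mol.
Outlet amounts (n = n₀ + ν ξ):
  B: 665 − 1(612.5) = 52.53
  A: 0 + 1(612.5) = 612.5
Total out = 665 mol; y_A = 612.5 / 665 = 0.921.

0.921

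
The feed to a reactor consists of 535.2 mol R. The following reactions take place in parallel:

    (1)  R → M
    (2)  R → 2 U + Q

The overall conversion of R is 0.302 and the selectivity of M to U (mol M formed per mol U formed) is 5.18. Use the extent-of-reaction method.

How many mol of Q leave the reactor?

14.2 mol

Conversion of R: R consumed = 0.302 × 535.2 = 161.6 mol = 1ξ₁ + 1ξ₂.
Selectivity: 1ξ₁ / (2ξ₂) = 5.18 → ξ₁ = 10.36 ξ₂.
Substitute: (1·10.36 + 1) ξ₂ = 161.6 → ξ₂ = 14.23 mol, ξ₁ = 147.4 mol.
Outlet amounts (n = n₀ + Σ ν·ξ):
  R: 535.2 − 1(147.4) − 1(14.23) = 373.6
  M: 0 + 1(147.4) = 147.4
  U: 0 + 2(14.23) = 28.46
  Q: 0 + 1(14.23) = 14.23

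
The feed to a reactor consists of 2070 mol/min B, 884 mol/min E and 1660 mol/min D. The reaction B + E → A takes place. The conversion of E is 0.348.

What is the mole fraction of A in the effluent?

0.0714

E reacted = 0.348 × 884 = 307.6 mol/min; ν_E = −1, so ξ = 307.6/1 = 307.6 mol/min.
Outlet amounts (n = n₀ + ν ξ):
  B: 2070 − 1(307.6) = 1762
  E: 884 − 1(307.6) = 576.4
  A: 0 + 1(307.6) = 307.6
  D: 1660 (inert)
Total out = 4306 mol/min; y_A = 307.6 / 4306 = 0.07144.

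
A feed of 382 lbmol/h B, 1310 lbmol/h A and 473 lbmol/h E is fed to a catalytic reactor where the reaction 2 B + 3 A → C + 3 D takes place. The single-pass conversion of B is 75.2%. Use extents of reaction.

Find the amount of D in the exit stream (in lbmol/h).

431 lbmol/h

B reacted = 0.752 × 382 = 287.3 lbmol/h; ν_B = −2, so ξ = 287.3/2 = 143.6 lbmol/h.
Outlet amounts (n = n₀ + ν ξ):
  B: 382 − 2(143.6) = 94.74
  A: 1310 − 3(143.6) = 879.1
  C: 0 + 1(143.6) = 143.6
  D: 0 + 3(143.6) = 430.9
  E: 473 (inert)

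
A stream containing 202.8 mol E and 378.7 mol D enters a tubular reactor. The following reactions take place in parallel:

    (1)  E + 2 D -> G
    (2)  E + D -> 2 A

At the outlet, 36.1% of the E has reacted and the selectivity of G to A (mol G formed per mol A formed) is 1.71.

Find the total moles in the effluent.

Conversion of E: E consumed = 0.361 × 202.8 = 73.21 mol = 1ξ₁ + 1ξ₂.
Selectivity: 1ξ₁ / (2ξ₂) = 1.71 → ξ₁ = 3.42 ξ₂.
Substitute: (1·3.42 + 1) ξ₂ = 73.21 → ξ₂ = 16.56 mol, ξ₁ = 56.65 mol.
Outlet amounts (n = n₀ + Σ ν·ξ):
  E: 202.8 − 1(56.65) − 1(16.56) = 129.6
  D: 378.7 − 2(56.65) − 1(16.56) = 248.8
  G: 0 + 1(56.65) = 56.65
  A: 0 + 2(16.56) = 33.13
Total out = 129.6 + 248.8 + 56.65 + 33.13 = 468.2 mol.

468 mol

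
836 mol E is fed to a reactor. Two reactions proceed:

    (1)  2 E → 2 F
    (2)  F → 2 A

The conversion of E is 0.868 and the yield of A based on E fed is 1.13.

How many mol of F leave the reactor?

Conversion of E: E consumed = 2ξ₁ = 0.868 × 836 → ξ₁ = 362.8 mol.
Yield of A: 2ξ₂ / 836 = 1.13 → ξ₂ = 472.3 mol.
Outlet amounts (n = n₀ + Σ ν·ξ):
  E: 836 − 2(362.8) = 110.4
  F: 0 + 2(362.8) − 1(472.3) = 253.3
  A: 0 + 2(472.3) = 944.7

253 mol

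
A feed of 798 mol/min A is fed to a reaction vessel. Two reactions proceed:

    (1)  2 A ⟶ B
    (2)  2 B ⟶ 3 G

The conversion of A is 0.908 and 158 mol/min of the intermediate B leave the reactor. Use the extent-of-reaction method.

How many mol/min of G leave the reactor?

306 mol/min

Conversion of A: A consumed = 2ξ₁ = 0.908 × 798 → ξ₁ = 362.3 mol/min.
B balance: n_B = 0 + 1ξ₁ − 2ξ₂ = 158 → ξ₂ = (1·362.3 − 158)/2 = 102.1 mol/min.
Outlet amounts (n = n₀ + Σ ν·ξ):
  A: 798 − 2(362.3) = 73.42
  B: 0 + 1(362.3) − 2(102.1) = 158
  G: 0 + 3(102.1) = 306.4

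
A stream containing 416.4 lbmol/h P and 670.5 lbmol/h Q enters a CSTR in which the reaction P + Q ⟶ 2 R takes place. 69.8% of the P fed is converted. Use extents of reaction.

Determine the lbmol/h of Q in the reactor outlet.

380 lbmol/h

P reacted = 0.698 × 416.4 = 290.6 lbmol/h; ν_P = −1, so ξ = 290.6/1 = 290.6 lbmol/h.
Outlet amounts (n = n₀ + ν ξ):
  P: 416.4 − 1(290.6) = 125.8
  Q: 670.5 − 1(290.6) = 379.9
  R: 0 + 2(290.6) = 581.3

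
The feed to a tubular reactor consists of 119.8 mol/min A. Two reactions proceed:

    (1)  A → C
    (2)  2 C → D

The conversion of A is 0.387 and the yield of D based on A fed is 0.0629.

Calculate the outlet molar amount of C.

31.3 mol/min

Conversion of A: A consumed = 1ξ₁ = 0.387 × 119.8 → ξ₁ = 46.36 mol/min.
Yield of D: 1ξ₂ / 119.8 = 0.0629 → ξ₂ = 7.535 mol/min.
Outlet amounts (n = n₀ + Σ ν·ξ):
  A: 119.8 − 1(46.36) = 73.44
  C: 0 + 1(46.36) − 2(7.535) = 31.29
  D: 0 + 1(7.535) = 7.535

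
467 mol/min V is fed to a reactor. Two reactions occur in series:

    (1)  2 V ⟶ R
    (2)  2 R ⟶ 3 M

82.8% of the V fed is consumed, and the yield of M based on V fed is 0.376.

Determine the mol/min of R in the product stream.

76.3 mol/min

Conversion of V: V consumed = 2ξ₁ = 0.828 × 467 → ξ₁ = 193.3 mol/min.
Yield of M: 3ξ₂ / 467 = 0.376 → ξ₂ = 58.53 mol/min.
Outlet amounts (n = n₀ + Σ ν·ξ):
  V: 467 − 2(193.3) = 80.32
  R: 0 + 1(193.3) − 2(58.53) = 76.28
  M: 0 + 3(58.53) = 175.6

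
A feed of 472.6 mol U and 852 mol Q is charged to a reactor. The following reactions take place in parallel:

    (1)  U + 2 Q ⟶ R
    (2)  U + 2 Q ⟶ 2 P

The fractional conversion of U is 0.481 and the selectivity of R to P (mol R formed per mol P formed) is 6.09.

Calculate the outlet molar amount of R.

210 mol

Conversion of U: U consumed = 0.481 × 472.6 = 227.3 mol = 1ξ₁ + 1ξ₂.
Selectivity: 1ξ₁ / (2ξ₂) = 6.09 → ξ₁ = 12.18 ξ₂.
Substitute: (1·12.18 + 1) ξ₂ = 227.3 → ξ₂ = 17.25 mol, ξ₁ = 210.1 mol.
Outlet amounts (n = n₀ + Σ ν·ξ):
  U: 472.6 − 1(210.1) − 1(17.25) = 245.3
  Q: 852 − 2(210.1) − 2(17.25) = 397.4
  R: 0 + 1(210.1) = 210.1
  P: 0 + 2(17.25) = 34.49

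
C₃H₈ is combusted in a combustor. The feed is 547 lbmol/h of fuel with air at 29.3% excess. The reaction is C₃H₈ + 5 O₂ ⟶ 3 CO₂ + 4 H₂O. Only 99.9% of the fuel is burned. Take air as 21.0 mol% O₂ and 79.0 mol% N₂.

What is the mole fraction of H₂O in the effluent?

Stoichiometric O₂ = 5 × 547 = 2735 lbmol/h; O₂ fed = 2735 × 1.293 = 3536 lbmol/h.
N₂ fed = 3536 × 79/21 = 13300 lbmol/h.
Fuel reacted = 0.999 × 547 → ξ = 546.5 lbmol/h.
Outlet (n = n₀ + ν ξ):
  C₃H₈: 547 − 1(546.5) = 0.547
  O₂: 3536 − 5(546.5) = 804.1
  N₂: 13300 (inert)
  CO₂: 0 + 3(546.5) = 1639
  H₂O: 0 + 4(546.5) = 2186
Total out = 17930 lbmol/h; y_H₂O = 2186 / 17930 = 0.1219.

0.122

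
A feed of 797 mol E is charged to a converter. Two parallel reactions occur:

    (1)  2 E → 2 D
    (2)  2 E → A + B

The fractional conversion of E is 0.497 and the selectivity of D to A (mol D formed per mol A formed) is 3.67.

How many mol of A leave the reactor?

69.9 mol

Conversion of E: E consumed = 0.497 × 797 = 396.1 mol = 2ξ₁ + 2ξ₂.
Selectivity: 2ξ₁ / (1ξ₂) = 3.67 → ξ₁ = 1.835 ξ₂.
Substitute: (2·1.835 + 2) ξ₂ = 396.1 → ξ₂ = 69.86 mol, ξ₁ = 128.2 mol.
Outlet amounts (n = n₀ + Σ ν·ξ):
  E: 797 − 2(128.2) − 2(69.86) = 400.9
  D: 0 + 2(128.2) = 256.4
  A: 0 + 1(69.86) = 69.86
  B: 0 + 1(69.86) = 69.86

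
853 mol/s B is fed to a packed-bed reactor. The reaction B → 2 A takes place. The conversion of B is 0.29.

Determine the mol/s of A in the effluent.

B reacted = 0.29 × 853 = 247.4 mol/s; ν_B = −1, so ξ = 247.4/1 = 247.4 mol/s.
Outlet amounts (n = n₀ + ν ξ):
  B: 853 − 1(247.4) = 605.6
  A: 0 + 2(247.4) = 494.7

495 mol/s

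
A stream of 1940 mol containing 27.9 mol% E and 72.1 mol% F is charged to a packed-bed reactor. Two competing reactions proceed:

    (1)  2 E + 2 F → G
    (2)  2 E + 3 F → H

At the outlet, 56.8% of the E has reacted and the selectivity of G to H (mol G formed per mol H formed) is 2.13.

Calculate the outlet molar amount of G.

105 mol

Conversion of E: E consumed = 0.568 × 541.3 = 307.4 mol = 2ξ₁ + 2ξ₂.
Selectivity: 1ξ₁ / (1ξ₂) = 2.13 → ξ₁ = 2.13 ξ₂.
Substitute: (2·2.13 + 2) ξ₂ = 307.4 → ξ₂ = 49.11 mol, ξ₁ = 104.6 mol.
Outlet amounts (n = n₀ + Σ ν·ξ):
  E: 541.3 − 2(104.6) − 2(49.11) = 233.8
  F: 1399 − 2(104.6) − 3(49.11) = 1042
  G: 0 + 1(104.6) = 104.6
  H: 0 + 1(49.11) = 49.11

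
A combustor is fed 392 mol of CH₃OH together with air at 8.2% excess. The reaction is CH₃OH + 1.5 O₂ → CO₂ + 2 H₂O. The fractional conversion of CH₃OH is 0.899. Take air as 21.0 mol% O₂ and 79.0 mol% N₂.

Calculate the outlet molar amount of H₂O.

705 mol

Stoichiometric O₂ = 1.5 × 392 = 588 mol; O₂ fed = 588 × 1.082 = 636.2 mol.
N₂ fed = 636.2 × 79/21 = 2393 mol.
Fuel reacted = 0.899 × 392 → ξ = 352.4 mol.
Outlet (n = n₀ + ν ξ):
  CH₃OH: 392 − 1(352.4) = 39.59
  O₂: 636.2 − 1.5(352.4) = 107.6
  N₂: 2393 (inert)
  CO₂: 0 + 1(352.4) = 352.4
  H₂O: 0 + 2(352.4) = 704.8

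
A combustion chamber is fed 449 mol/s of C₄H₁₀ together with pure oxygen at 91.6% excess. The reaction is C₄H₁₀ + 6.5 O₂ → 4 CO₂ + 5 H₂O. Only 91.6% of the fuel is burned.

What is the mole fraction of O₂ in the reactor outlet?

Stoichiometric O₂ = 6.5 × 449 = 2918 mol/s; O₂ fed = 2918 × 1.916 = 5592 mol/s.
Fuel reacted = 0.916 × 449 → ξ = 411.3 mol/s.
Outlet (n = n₀ + ν ξ):
  C₄H₁₀: 449 − 1(411.3) = 37.72
  O₂: 5592 − 6.5(411.3) = 2918
  CO₂: 0 + 4(411.3) = 1645
  H₂O: 0 + 5(411.3) = 2056
Total out = 6658 mol/s; y_O₂ = 2918 / 6658 = 0.4384.

0.438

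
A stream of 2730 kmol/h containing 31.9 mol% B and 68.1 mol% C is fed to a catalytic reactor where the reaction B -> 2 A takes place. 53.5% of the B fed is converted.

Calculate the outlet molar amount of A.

932 kmol/h

B reacted = 0.535 × 870.9 = 465.9 kmol/h; ν_B = −1, so ξ = 465.9/1 = 465.9 kmol/h.
Outlet amounts (n = n₀ + ν ξ):
  B: 870.9 − 1(465.9) = 405
  A: 0 + 2(465.9) = 931.8
  C: 1859 (inert)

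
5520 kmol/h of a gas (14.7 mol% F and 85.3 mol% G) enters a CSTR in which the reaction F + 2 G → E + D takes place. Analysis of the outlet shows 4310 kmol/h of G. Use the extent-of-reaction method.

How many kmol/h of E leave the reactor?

199 kmol/h

For G: n = n₀ − 2ξ → 4310 = 4709 − 2ξ, giving ξ = 199.3 kmol/h.
Outlet amounts (n = n₀ + ν ξ):
  F: 811.4 − 1(199.3) = 612.2
  G: 4709 − 2(199.3) = 4310
  E: 0 + 1(199.3) = 199.3
  D: 0 + 1(199.3) = 199.3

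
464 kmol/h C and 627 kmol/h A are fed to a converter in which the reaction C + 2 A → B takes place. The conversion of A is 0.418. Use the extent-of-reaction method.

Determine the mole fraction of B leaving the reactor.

0.158

A reacted = 0.418 × 627 = 262.1 kmol/h; ν_A = −2, so ξ = 262.1/2 = 131 kmol/h.
Outlet amounts (n = n₀ + ν ξ):
  C: 464 − 1(131) = 333
  A: 627 − 2(131) = 364.9
  B: 0 + 1(131) = 131
Total out = 828.9 kmol/h; y_B = 131 / 828.9 = 0.1581.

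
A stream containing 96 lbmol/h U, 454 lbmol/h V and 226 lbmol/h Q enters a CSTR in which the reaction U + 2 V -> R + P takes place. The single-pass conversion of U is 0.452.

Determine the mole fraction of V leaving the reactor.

0.501

U reacted = 0.452 × 96 = 43.39 lbmol/h; ν_U = −1, so ξ = 43.39/1 = 43.39 lbmol/h.
Outlet amounts (n = n₀ + ν ξ):
  U: 96 − 1(43.39) = 52.61
  V: 454 − 2(43.39) = 367.2
  R: 0 + 1(43.39) = 43.39
  P: 0 + 1(43.39) = 43.39
  Q: 226 (inert)
Total out = 732.6 lbmol/h; y_V = 367.2 / 732.6 = 0.5012.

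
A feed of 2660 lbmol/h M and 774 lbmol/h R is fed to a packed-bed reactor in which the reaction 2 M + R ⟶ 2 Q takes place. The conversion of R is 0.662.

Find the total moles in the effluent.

R reacted = 0.662 × 774 = 512.4 lbmol/h; ν_R = −1, so ξ = 512.4/1 = 512.4 lbmol/h.
Outlet amounts (n = n₀ + ν ξ):
  M: 2660 − 2(512.4) = 1635
  R: 774 − 1(512.4) = 261.6
  Q: 0 + 2(512.4) = 1025
Total out = 1635 + 261.6 + 1025 = 2922 lbmol/h.

2920 lbmol/h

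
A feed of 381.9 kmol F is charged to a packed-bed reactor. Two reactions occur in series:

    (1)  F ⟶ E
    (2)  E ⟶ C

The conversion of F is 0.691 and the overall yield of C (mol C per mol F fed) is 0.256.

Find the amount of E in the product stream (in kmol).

166 kmol

Conversion of F: F consumed = 1ξ₁ = 0.691 × 381.9 → ξ₁ = 263.9 kmol.
Yield of C: 1ξ₂ / 381.9 = 0.256 → ξ₂ = 97.77 kmol.
Outlet amounts (n = n₀ + Σ ν·ξ):
  F: 381.9 − 1(263.9) = 118
  E: 0 + 1(263.9) − 1(97.77) = 166.1
  C: 0 + 1(97.77) = 97.77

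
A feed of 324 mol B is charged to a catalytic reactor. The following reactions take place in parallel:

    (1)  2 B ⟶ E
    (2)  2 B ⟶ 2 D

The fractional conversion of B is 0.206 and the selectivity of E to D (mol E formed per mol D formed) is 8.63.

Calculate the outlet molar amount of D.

3.66 mol

Conversion of B: B consumed = 0.206 × 324 = 66.74 mol = 2ξ₁ + 2ξ₂.
Selectivity: 1ξ₁ / (2ξ₂) = 8.63 → ξ₁ = 17.26 ξ₂.
Substitute: (2·17.26 + 2) ξ₂ = 66.74 → ξ₂ = 1.828 mol, ξ₁ = 31.54 mol.
Outlet amounts (n = n₀ + Σ ν·ξ):
  B: 324 − 2(31.54) − 2(1.828) = 257.3
  E: 0 + 1(31.54) = 31.54
  D: 0 + 2(1.828) = 3.655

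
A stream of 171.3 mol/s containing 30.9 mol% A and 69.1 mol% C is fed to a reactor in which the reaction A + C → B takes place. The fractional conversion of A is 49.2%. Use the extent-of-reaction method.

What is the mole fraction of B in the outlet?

A reacted = 0.492 × 52.93 = 26.04 mol/s; ν_A = −1, so ξ = 26.04/1 = 26.04 mol/s.
Outlet amounts (n = n₀ + ν ξ):
  A: 52.93 − 1(26.04) = 26.89
  C: 118.4 − 1(26.04) = 92.33
  B: 0 + 1(26.04) = 26.04
Total out = 145.3 mol/s; y_B = 26.04 / 145.3 = 0.1793.

0.179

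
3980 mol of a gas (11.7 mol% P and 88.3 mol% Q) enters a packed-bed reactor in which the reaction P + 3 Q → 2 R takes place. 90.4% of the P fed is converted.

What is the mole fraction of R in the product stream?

0.268

P reacted = 0.904 × 465.7 = 421 mol; ν_P = −1, so ξ = 421/1 = 421 mol.
Outlet amounts (n = n₀ + ν ξ):
  P: 465.7 − 1(421) = 44.7
  Q: 3514 − 3(421) = 2251
  R: 0 + 2(421) = 841.9
Total out = 3138 mol; y_R = 841.9 / 3138 = 0.2683.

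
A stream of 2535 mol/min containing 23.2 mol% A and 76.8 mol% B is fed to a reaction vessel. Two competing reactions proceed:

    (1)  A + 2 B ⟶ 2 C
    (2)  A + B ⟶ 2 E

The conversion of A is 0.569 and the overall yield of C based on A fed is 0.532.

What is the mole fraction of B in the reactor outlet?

Yield of C: 2ξ₁ / 588.1 = 0.532 → ξ₁ = 156.4 mol/min.
Conversion of A: 1ξ₁ + 1ξ₂ = 0.569 × 588.1 = 334.6 → ξ₂ = 178.2 mol/min.
Outlet amounts (n = n₀ + Σ ν·ξ):
  A: 588.1 − 1(156.4) − 1(178.2) = 253.5
  B: 1947 − 2(156.4) − 1(178.2) = 1456
  C: 0 + 2(156.4) = 312.9
  E: 0 + 2(178.2) = 356.4
Total out = 2379 mol/min; y_B = 1456 / 2379 = 0.6121.

0.612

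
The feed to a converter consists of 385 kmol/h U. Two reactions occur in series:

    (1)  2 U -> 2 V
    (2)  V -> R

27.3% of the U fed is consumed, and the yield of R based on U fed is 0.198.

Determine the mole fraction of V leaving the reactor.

0.075

Conversion of U: U consumed = 2ξ₁ = 0.273 × 385 → ξ₁ = 52.55 kmol/h.
Yield of R: 1ξ₂ / 385 = 0.198 → ξ₂ = 76.23 kmol/h.
Outlet amounts (n = n₀ + Σ ν·ξ):
  U: 385 − 2(52.55) = 279.9
  V: 0 + 2(52.55) − 1(76.23) = 28.88
  R: 0 + 1(76.23) = 76.23
Total out = 385 kmol/h; y_V = 28.88 / 385 = 0.075.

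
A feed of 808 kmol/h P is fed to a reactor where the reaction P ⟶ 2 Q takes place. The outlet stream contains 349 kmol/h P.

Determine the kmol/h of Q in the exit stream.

For P: n = n₀ − 1ξ → 349 = 808 − 1ξ, giving ξ = 459 kmol/h.
Outlet amounts (n = n₀ + ν ξ):
  P: 808 − 1(459) = 349
  Q: 0 + 2(459) = 918

918 kmol/h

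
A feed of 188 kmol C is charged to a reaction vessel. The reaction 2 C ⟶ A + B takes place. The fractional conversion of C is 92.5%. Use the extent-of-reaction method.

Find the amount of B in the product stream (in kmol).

C reacted = 0.925 × 188 = 173.9 kmol; ν_C = −2, so ξ = 173.9/2 = 86.95 kmol.
Outlet amounts (n = n₀ + ν ξ):
  C: 188 − 2(86.95) = 14.1
  A: 0 + 1(86.95) = 86.95
  B: 0 + 1(86.95) = 86.95

87 kmol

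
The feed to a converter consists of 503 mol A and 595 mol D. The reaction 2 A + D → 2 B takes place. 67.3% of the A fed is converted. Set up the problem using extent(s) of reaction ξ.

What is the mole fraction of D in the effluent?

A reacted = 0.673 × 503 = 338.5 mol; ν_A = −2, so ξ = 338.5/2 = 169.3 mol.
Outlet amounts (n = n₀ + ν ξ):
  A: 503 − 2(169.3) = 164.5
  D: 595 − 1(169.3) = 425.7
  B: 0 + 2(169.3) = 338.5
Total out = 928.7 mol; y_D = 425.7 / 928.7 = 0.4584.

0.458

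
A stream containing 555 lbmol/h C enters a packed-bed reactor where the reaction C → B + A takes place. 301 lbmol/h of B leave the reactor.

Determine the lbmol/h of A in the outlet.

For B: n = n₀ + 1ξ → 301 = 0 + 1ξ, giving ξ = 301 lbmol/h.
Outlet amounts (n = n₀ + ν ξ):
  C: 555 − 1(301) = 254
  B: 0 + 1(301) = 301
  A: 0 + 1(301) = 301

301 lbmol/h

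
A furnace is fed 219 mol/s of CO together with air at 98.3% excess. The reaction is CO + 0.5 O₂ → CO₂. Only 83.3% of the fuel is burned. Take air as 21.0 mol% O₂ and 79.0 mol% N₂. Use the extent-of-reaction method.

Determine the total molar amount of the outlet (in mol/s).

1160 mol/s

Stoichiometric O₂ = 0.5 × 219 = 109.5 mol/s; O₂ fed = 109.5 × 1.983 = 217.1 mol/s.
N₂ fed = 217.1 × 79/21 = 816.9 mol/s.
Fuel reacted = 0.833 × 219 → ξ = 182.4 mol/s.
Outlet (n = n₀ + ν ξ):
  CO: 219 − 1(182.4) = 36.57
  O₂: 217.1 − 0.5(182.4) = 125.9
  N₂: 816.9 (inert)
  CO₂: 0 + 1(182.4) = 182.4
Total out = 36.57 + 125.9 + 816.9 + 182.4 = 1162 mol/s.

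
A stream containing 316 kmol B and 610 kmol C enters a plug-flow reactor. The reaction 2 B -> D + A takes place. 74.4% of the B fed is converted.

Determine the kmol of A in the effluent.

118 kmol

B reacted = 0.744 × 316 = 235.1 kmol; ν_B = −2, so ξ = 235.1/2 = 117.6 kmol.
Outlet amounts (n = n₀ + ν ξ):
  B: 316 − 2(117.6) = 80.9
  D: 0 + 1(117.6) = 117.6
  A: 0 + 1(117.6) = 117.6
  C: 610 (inert)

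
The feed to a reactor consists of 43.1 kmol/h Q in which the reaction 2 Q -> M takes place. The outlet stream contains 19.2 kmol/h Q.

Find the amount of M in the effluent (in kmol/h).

12 kmol/h

For Q: n = n₀ − 2ξ → 19.2 = 43.1 − 2ξ, giving ξ = 11.95 kmol/h.
Outlet amounts (n = n₀ + ν ξ):
  Q: 43.1 − 2(11.95) = 19.2
  M: 0 + 1(11.95) = 11.95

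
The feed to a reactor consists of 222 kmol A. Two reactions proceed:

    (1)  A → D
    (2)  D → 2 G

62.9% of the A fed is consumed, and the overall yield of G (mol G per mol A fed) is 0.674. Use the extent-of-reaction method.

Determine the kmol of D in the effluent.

Conversion of A: A consumed = 1ξ₁ = 0.629 × 222 → ξ₁ = 139.6 kmol.
Yield of G: 2ξ₂ / 222 = 0.674 → ξ₂ = 74.81 kmol.
Outlet amounts (n = n₀ + Σ ν·ξ):
  A: 222 − 1(139.6) = 82.36
  D: 0 + 1(139.6) − 1(74.81) = 64.82
  G: 0 + 2(74.81) = 149.6

64.8 kmol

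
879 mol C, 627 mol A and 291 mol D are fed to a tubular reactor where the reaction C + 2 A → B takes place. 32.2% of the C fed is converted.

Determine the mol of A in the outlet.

C reacted = 0.322 × 879 = 283 mol; ν_C = −1, so ξ = 283/1 = 283 mol.
Outlet amounts (n = n₀ + ν ξ):
  C: 879 − 1(283) = 596
  A: 627 − 2(283) = 60.92
  B: 0 + 1(283) = 283
  D: 291 (inert)

60.9 mol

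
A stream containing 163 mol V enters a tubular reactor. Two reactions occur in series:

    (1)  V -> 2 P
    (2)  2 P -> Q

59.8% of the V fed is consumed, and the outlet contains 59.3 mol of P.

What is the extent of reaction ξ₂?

Conversion of V: V consumed = 1ξ₁ = 0.598 × 163 → ξ₁ = 97.47 mol.
P balance: n_P = 0 + 2ξ₁ − 2ξ₂ = 59.3 → ξ₂ = (2·97.47 − 59.3)/2 = 67.82 mol.
Outlet amounts (n = n₀ + Σ ν·ξ):
  V: 163 − 1(97.47) = 65.53
  P: 0 + 2(97.47) − 2(67.82) = 59.3
  Q: 0 + 1(67.82) = 67.82

ξ₂ = 67.8 mol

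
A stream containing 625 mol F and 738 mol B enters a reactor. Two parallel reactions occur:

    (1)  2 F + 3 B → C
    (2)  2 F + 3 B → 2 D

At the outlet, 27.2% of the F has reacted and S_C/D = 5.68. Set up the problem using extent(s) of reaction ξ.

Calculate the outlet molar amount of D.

13.8 mol

Conversion of F: F consumed = 0.272 × 625 = 170 mol = 2ξ₁ + 2ξ₂.
Selectivity: 1ξ₁ / (2ξ₂) = 5.68 → ξ₁ = 11.36 ξ₂.
Substitute: (2·11.36 + 2) ξ₂ = 170 → ξ₂ = 6.877 mol, ξ₁ = 78.12 mol.
Outlet amounts (n = n₀ + Σ ν·ξ):
  F: 625 − 2(78.12) − 2(6.877) = 455
  B: 738 − 3(78.12) − 3(6.877) = 483
  C: 0 + 1(78.12) = 78.12
  D: 0 + 2(6.877) = 13.75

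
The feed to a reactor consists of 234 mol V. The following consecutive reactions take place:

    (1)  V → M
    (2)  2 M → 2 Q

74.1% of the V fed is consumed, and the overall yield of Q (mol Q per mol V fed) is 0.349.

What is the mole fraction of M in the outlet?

Conversion of V: V consumed = 1ξ₁ = 0.741 × 234 → ξ₁ = 173.4 mol.
Yield of Q: 2ξ₂ / 234 = 0.349 → ξ₂ = 40.83 mol.
Outlet amounts (n = n₀ + Σ ν·ξ):
  V: 234 − 1(173.4) = 60.61
  M: 0 + 1(173.4) − 2(40.83) = 91.73
  Q: 0 + 2(40.83) = 81.67
Total out = 234 mol; y_M = 91.73 / 234 = 0.392.

0.392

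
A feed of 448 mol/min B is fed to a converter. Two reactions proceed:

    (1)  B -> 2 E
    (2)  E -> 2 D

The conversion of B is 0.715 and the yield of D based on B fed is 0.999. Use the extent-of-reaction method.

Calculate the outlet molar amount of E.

Conversion of B: B consumed = 1ξ₁ = 0.715 × 448 → ξ₁ = 320.3 mol/min.
Yield of D: 2ξ₂ / 448 = 0.999 → ξ₂ = 223.8 mol/min.
Outlet amounts (n = n₀ + Σ ν·ξ):
  B: 448 − 1(320.3) = 127.7
  E: 0 + 2(320.3) − 1(223.8) = 416.9
  D: 0 + 2(223.8) = 447.6

417 mol/min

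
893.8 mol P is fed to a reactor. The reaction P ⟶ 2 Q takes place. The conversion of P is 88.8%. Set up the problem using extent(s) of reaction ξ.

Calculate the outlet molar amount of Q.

P reacted = 0.888 × 893.8 = 793.7 mol; ν_P = −1, so ξ = 793.7/1 = 793.7 mol.
Outlet amounts (n = n₀ + ν ξ):
  P: 893.8 − 1(793.7) = 100.1
  Q: 0 + 2(793.7) = 1587

1590 mol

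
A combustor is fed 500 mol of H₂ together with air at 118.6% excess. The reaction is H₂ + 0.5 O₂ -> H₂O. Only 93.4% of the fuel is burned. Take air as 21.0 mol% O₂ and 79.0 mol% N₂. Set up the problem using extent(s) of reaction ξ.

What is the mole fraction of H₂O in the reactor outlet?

Stoichiometric O₂ = 0.5 × 500 = 250 mol; O₂ fed = 250 × 2.186 = 546.5 mol.
N₂ fed = 546.5 × 79/21 = 2056 mol.
Fuel reacted = 0.934 × 500 → ξ = 467 mol.
Outlet (n = n₀ + ν ξ):
  H₂: 500 − 1(467) = 33
  O₂: 546.5 − 0.5(467) = 313
  N₂: 2056 (inert)
  H₂O: 0 + 1(467) = 467
Total out = 2869 mol; y_H₂O = 467 / 2869 = 0.1628.

0.163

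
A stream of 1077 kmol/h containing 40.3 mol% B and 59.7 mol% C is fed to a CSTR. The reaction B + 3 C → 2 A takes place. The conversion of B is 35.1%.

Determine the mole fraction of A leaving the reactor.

0.395

B reacted = 0.351 × 434 = 152.3 kmol/h; ν_B = −1, so ξ = 152.3/1 = 152.3 kmol/h.
Outlet amounts (n = n₀ + ν ξ):
  B: 434 − 1(152.3) = 281.7
  C: 643 − 3(152.3) = 185.9
  A: 0 + 2(152.3) = 304.7
Total out = 772.3 kmol/h; y_A = 304.7 / 772.3 = 0.3945.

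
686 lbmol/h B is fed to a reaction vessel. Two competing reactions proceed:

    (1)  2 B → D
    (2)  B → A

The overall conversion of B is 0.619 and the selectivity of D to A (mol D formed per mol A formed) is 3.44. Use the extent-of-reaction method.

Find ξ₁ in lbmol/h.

Conversion of B: B consumed = 0.619 × 686 = 424.6 lbmol/h = 2ξ₁ + 1ξ₂.
Selectivity: 1ξ₁ / (1ξ₂) = 3.44 → ξ₁ = 3.44 ξ₂.
Substitute: (2·3.44 + 1) ξ₂ = 424.6 → ξ₂ = 53.89 lbmol/h, ξ₁ = 185.4 lbmol/h.
Outlet amounts (n = n₀ + Σ ν·ξ):
  B: 686 − 2(185.4) − 1(53.89) = 261.4
  D: 0 + 1(185.4) = 185.4
  A: 0 + 1(53.89) = 53.89

ξ₁ = 185 lbmol/h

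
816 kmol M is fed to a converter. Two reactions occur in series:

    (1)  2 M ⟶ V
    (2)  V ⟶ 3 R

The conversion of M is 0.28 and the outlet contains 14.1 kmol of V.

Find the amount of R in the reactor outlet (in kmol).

300 kmol

Conversion of M: M consumed = 2ξ₁ = 0.28 × 816 → ξ₁ = 114.2 kmol.
V balance: n_V = 0 + 1ξ₁ − 1ξ₂ = 14.1 → ξ₂ = (1·114.2 − 14.1)/1 = 100.1 kmol.
Outlet amounts (n = n₀ + Σ ν·ξ):
  M: 816 − 2(114.2) = 587.5
  V: 0 + 1(114.2) − 1(100.1) = 14.1
  R: 0 + 3(100.1) = 300.4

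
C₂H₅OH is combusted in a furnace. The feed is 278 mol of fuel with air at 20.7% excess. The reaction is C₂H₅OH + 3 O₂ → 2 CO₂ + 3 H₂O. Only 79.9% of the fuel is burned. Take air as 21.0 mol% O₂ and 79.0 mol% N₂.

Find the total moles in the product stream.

Stoichiometric O₂ = 3 × 278 = 834 mol; O₂ fed = 834 × 1.207 = 1007 mol.
N₂ fed = 1007 × 79/21 = 3787 mol.
Fuel reacted = 0.799 × 278 → ξ = 222.1 mol.
Outlet (n = n₀ + ν ξ):
  C₂H₅OH: 278 − 1(222.1) = 55.88
  O₂: 1007 − 3(222.1) = 340.3
  N₂: 3787 (inert)
  CO₂: 0 + 2(222.1) = 444.2
  H₂O: 0 + 3(222.1) = 666.4
Total out = 55.88 + 340.3 + 3787 + 444.2 + 666.4 = 5294 mol.

5290 mol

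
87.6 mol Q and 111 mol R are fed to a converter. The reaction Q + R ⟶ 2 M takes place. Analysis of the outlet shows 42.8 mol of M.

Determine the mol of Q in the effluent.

For M: n = n₀ + 2ξ → 42.8 = 0 + 2ξ, giving ξ = 21.4 mol.
Outlet amounts (n = n₀ + ν ξ):
  Q: 87.6 − 1(21.4) = 66.2
  R: 111 − 1(21.4) = 89.6
  M: 0 + 2(21.4) = 42.8

66.2 mol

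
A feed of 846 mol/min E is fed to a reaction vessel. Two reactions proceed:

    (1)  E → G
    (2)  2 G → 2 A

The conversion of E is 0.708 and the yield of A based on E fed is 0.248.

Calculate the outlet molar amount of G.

Conversion of E: E consumed = 1ξ₁ = 0.708 × 846 → ξ₁ = 599 mol/min.
Yield of A: 2ξ₂ / 846 = 0.248 → ξ₂ = 104.9 mol/min.
Outlet amounts (n = n₀ + Σ ν·ξ):
  E: 846 − 1(599) = 247
  G: 0 + 1(599) − 2(104.9) = 389.2
  A: 0 + 2(104.9) = 209.8

389 mol/min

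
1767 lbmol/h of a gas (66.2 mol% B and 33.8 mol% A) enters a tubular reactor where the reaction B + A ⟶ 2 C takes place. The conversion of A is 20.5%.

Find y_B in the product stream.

A reacted = 0.205 × 597.2 = 122.4 lbmol/h; ν_A = −1, so ξ = 122.4/1 = 122.4 lbmol/h.
Outlet amounts (n = n₀ + ν ξ):
  B: 1170 − 1(122.4) = 1047
  A: 597.2 − 1(122.4) = 474.8
  C: 0 + 2(122.4) = 244.9
Total out = 1767 lbmol/h; y_B = 1047 / 1767 = 0.5927.

0.593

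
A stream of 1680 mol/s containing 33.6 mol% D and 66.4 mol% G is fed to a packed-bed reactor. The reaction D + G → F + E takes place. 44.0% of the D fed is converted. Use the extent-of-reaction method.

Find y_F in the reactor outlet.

0.148

D reacted = 0.44 × 564.5 = 248.4 mol/s; ν_D = −1, so ξ = 248.4/1 = 248.4 mol/s.
Outlet amounts (n = n₀ + ν ξ):
  D: 564.5 − 1(248.4) = 316.1
  G: 1116 − 1(248.4) = 867.1
  F: 0 + 1(248.4) = 248.4
  E: 0 + 1(248.4) = 248.4
Total out = 1680 mol/s; y_F = 248.4 / 1680 = 0.1478.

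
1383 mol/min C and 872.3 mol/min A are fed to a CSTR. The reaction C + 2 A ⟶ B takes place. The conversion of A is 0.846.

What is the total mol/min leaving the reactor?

A reacted = 0.846 × 872.3 = 738 mol/min; ν_A = −2, so ξ = 738/2 = 369 mol/min.
Outlet amounts (n = n₀ + ν ξ):
  C: 1383 − 1(369) = 1014
  A: 872.3 − 2(369) = 134.3
  B: 0 + 1(369) = 369
Total out = 1014 + 134.3 + 369 = 1517 mol/min.

1520 mol/min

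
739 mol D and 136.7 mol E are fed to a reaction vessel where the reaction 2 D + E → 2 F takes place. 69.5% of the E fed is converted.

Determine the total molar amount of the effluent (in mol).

781 mol

E reacted = 0.695 × 136.7 = 95.01 mol; ν_E = −1, so ξ = 95.01/1 = 95.01 mol.
Outlet amounts (n = n₀ + ν ξ):
  D: 739 − 2(95.01) = 549
  E: 136.7 − 1(95.01) = 41.69
  F: 0 + 2(95.01) = 190
Total out = 549 + 41.69 + 190 = 780.7 mol.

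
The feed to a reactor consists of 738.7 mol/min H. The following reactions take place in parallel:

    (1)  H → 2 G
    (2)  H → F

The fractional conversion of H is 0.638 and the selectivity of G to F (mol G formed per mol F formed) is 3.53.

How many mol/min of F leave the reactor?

170 mol/min

Conversion of H: H consumed = 0.638 × 738.7 = 471.3 mol/min = 1ξ₁ + 1ξ₂.
Selectivity: 2ξ₁ / (1ξ₂) = 3.53 → ξ₁ = 1.765 ξ₂.
Substitute: (1·1.765 + 1) ξ₂ = 471.3 → ξ₂ = 170.4 mol/min, ξ₁ = 300.8 mol/min.
Outlet amounts (n = n₀ + Σ ν·ξ):
  H: 738.7 − 1(300.8) − 1(170.4) = 267.4
  G: 0 + 2(300.8) = 601.7
  F: 0 + 1(170.4) = 170.4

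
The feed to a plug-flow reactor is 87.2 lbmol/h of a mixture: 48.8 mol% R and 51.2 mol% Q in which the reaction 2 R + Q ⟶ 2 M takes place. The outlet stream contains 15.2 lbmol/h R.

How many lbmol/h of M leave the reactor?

27.4 lbmol/h

For R: n = n₀ − 2ξ → 15.2 = 42.55 − 2ξ, giving ξ = 13.68 lbmol/h.
Outlet amounts (n = n₀ + ν ξ):
  R: 42.55 − 2(13.68) = 15.2
  Q: 44.65 − 1(13.68) = 30.97
  M: 0 + 2(13.68) = 27.35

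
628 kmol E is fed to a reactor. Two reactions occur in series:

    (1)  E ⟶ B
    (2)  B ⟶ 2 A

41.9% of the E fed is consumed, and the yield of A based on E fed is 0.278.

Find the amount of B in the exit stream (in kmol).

176 kmol

Conversion of E: E consumed = 1ξ₁ = 0.419 × 628 → ξ₁ = 263.1 kmol.
Yield of A: 2ξ₂ / 628 = 0.278 → ξ₂ = 87.29 kmol.
Outlet amounts (n = n₀ + Σ ν·ξ):
  E: 628 − 1(263.1) = 364.9
  B: 0 + 1(263.1) − 1(87.29) = 175.8
  A: 0 + 2(87.29) = 174.6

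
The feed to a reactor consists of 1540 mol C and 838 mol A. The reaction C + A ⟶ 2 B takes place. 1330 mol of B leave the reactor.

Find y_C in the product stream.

For B: n = n₀ + 2ξ → 1330 = 0 + 2ξ, giving ξ = 665 mol.
Outlet amounts (n = n₀ + ν ξ):
  C: 1540 − 1(665) = 875
  A: 838 − 1(665) = 173
  B: 0 + 2(665) = 1330
Total out = 2378 mol; y_C = 875 / 2378 = 0.368.

0.368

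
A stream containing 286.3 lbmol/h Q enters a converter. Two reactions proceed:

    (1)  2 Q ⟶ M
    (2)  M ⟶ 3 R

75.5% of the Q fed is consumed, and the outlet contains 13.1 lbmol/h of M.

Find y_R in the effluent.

0.774

Conversion of Q: Q consumed = 2ξ₁ = 0.755 × 286.3 → ξ₁ = 108.1 lbmol/h.
M balance: n_M = 0 + 1ξ₁ − 1ξ₂ = 13.1 → ξ₂ = (1·108.1 − 13.1)/1 = 94.98 lbmol/h.
Outlet amounts (n = n₀ + Σ ν·ξ):
  Q: 286.3 − 2(108.1) = 70.14
  M: 0 + 1(108.1) − 1(94.98) = 13.1
  R: 0 + 3(94.98) = 284.9
Total out = 368.2 lbmol/h; y_R = 284.9 / 368.2 = 0.7739.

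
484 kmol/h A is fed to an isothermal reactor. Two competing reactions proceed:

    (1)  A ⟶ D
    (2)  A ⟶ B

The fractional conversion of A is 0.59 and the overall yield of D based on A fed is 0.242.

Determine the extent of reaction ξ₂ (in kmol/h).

ξ₂ = 168 kmol/h

Yield of D: 1ξ₁ / 484 = 0.242 → ξ₁ = 117.1 kmol/h.
Conversion of A: 1ξ₁ + 1ξ₂ = 0.59 × 484 = 285.6 → ξ₂ = 168.4 kmol/h.
Outlet amounts (n = n₀ + Σ ν·ξ):
  A: 484 − 1(117.1) − 1(168.4) = 198.4
  D: 0 + 1(117.1) = 117.1
  B: 0 + 1(168.4) = 168.4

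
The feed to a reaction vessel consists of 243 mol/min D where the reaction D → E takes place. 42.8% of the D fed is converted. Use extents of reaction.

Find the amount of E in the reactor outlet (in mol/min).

D reacted = 0.428 × 243 = 104 mol/min; ν_D = −1, so ξ = 104/1 = 104 mol/min.
Outlet amounts (n = n₀ + ν ξ):
  D: 243 − 1(104) = 139
  E: 0 + 1(104) = 104

104 mol/min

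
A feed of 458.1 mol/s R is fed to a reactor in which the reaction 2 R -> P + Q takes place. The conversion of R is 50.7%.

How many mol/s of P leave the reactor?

116 mol/s

R reacted = 0.507 × 458.1 = 232.3 mol/s; ν_R = −2, so ξ = 232.3/2 = 116.1 mol/s.
Outlet amounts (n = n₀ + ν ξ):
  R: 458.1 − 2(116.1) = 225.8
  P: 0 + 1(116.1) = 116.1
  Q: 0 + 1(116.1) = 116.1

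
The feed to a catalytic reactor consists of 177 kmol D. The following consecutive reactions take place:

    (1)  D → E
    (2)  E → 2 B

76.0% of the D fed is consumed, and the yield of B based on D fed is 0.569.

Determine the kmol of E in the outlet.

Conversion of D: D consumed = 1ξ₁ = 0.76 × 177 → ξ₁ = 134.5 kmol.
Yield of B: 2ξ₂ / 177 = 0.569 → ξ₂ = 50.36 kmol.
Outlet amounts (n = n₀ + Σ ν·ξ):
  D: 177 − 1(134.5) = 42.48
  E: 0 + 1(134.5) − 1(50.36) = 84.16
  B: 0 + 2(50.36) = 100.7

84.2 kmol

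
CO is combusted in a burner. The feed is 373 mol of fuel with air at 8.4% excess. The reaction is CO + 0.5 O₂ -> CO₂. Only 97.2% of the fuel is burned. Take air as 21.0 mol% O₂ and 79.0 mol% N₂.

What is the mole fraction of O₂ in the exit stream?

Stoichiometric O₂ = 0.5 × 373 = 186.5 mol; O₂ fed = 186.5 × 1.084 = 202.2 mol.
N₂ fed = 202.2 × 79/21 = 760.5 mol.
Fuel reacted = 0.972 × 373 → ξ = 362.6 mol.
Outlet (n = n₀ + ν ξ):
  CO: 373 − 1(362.6) = 10.44
  O₂: 202.2 − 0.5(362.6) = 20.89
  N₂: 760.5 (inert)
  CO₂: 0 + 1(362.6) = 362.6
Total out = 1154 mol; y_O₂ = 20.89 / 1154 = 0.01809.

0.0181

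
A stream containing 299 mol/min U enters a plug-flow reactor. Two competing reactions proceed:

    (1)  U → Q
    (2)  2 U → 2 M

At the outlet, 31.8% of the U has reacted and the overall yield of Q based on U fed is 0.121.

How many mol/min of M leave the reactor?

Yield of Q: 1ξ₁ / 299 = 0.121 → ξ₁ = 36.18 mol/min.
Conversion of U: 1ξ₁ + 2ξ₂ = 0.318 × 299 = 95.08 → ξ₂ = 29.45 mol/min.
Outlet amounts (n = n₀ + Σ ν·ξ):
  U: 299 − 1(36.18) − 2(29.45) = 203.9
  Q: 0 + 1(36.18) = 36.18
  M: 0 + 2(29.45) = 58.9

58.9 mol/min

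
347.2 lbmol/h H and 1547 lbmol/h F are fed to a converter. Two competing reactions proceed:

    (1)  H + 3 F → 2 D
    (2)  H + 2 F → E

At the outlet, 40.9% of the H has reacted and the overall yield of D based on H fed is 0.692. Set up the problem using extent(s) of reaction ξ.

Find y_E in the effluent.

Yield of D: 2ξ₁ / 347.2 = 0.692 → ξ₁ = 120.1 lbmol/h.
Conversion of H: 1ξ₁ + 1ξ₂ = 0.409 × 347.2 = 142 → ξ₂ = 21.87 lbmol/h.
Outlet amounts (n = n₀ + Σ ν·ξ):
  H: 347.2 − 1(120.1) − 1(21.87) = 205.2
  F: 1547 − 3(120.1) − 2(21.87) = 1143
  D: 0 + 2(120.1) = 240.3
  E: 0 + 1(21.87) = 21.87
Total out = 1610 lbmol/h; y_E = 21.87 / 1610 = 0.01358.

0.0136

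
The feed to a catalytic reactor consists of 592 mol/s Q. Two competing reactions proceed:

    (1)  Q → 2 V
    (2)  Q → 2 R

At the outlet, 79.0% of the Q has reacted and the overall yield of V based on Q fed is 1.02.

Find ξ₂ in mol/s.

Yield of V: 2ξ₁ / 592 = 1.02 → ξ₁ = 301.9 mol/s.
Conversion of Q: 1ξ₁ + 1ξ₂ = 0.79 × 592 = 467.7 → ξ₂ = 165.8 mol/s.
Outlet amounts (n = n₀ + Σ ν·ξ):
  Q: 592 − 1(301.9) − 1(165.8) = 124.3
  V: 0 + 2(301.9) = 603.8
  R: 0 + 2(165.8) = 331.5

ξ₂ = 166 mol/s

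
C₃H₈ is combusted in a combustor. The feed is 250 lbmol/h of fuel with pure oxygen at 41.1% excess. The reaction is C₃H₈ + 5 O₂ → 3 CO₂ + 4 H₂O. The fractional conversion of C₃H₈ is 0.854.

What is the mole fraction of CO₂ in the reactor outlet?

Stoichiometric O₂ = 5 × 250 = 1250 lbmol/h; O₂ fed = 1250 × 1.411 = 1764 lbmol/h.
Fuel reacted = 0.854 × 250 → ξ = 213.5 lbmol/h.
Outlet (n = n₀ + ν ξ):
  C₃H₈: 250 − 1(213.5) = 36.5
  O₂: 1764 − 5(213.5) = 696.2
  CO₂: 0 + 3(213.5) = 640.5
  H₂O: 0 + 4(213.5) = 854
Total out = 2227 lbmol/h; y_CO₂ = 640.5 / 2227 = 0.2876.

0.288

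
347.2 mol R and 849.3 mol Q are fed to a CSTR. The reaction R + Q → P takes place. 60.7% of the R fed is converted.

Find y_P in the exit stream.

0.214

R reacted = 0.607 × 347.2 = 210.8 mol; ν_R = −1, so ξ = 210.8/1 = 210.8 mol.
Outlet amounts (n = n₀ + ν ξ):
  R: 347.2 − 1(210.8) = 136.4
  Q: 849.3 − 1(210.8) = 638.5
  P: 0 + 1(210.8) = 210.8
Total out = 985.7 mol; y_P = 210.8 / 985.7 = 0.2138.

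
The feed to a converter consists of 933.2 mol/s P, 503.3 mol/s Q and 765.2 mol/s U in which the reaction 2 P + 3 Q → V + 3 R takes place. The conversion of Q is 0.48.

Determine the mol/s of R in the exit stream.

242 mol/s

Q reacted = 0.48 × 503.3 = 241.6 mol/s; ν_Q = −3, so ξ = 241.6/3 = 80.53 mol/s.
Outlet amounts (n = n₀ + ν ξ):
  P: 933.2 − 2(80.53) = 772.1
  Q: 503.3 − 3(80.53) = 261.7
  V: 0 + 1(80.53) = 80.53
  R: 0 + 3(80.53) = 241.6
  U: 765.2 (inert)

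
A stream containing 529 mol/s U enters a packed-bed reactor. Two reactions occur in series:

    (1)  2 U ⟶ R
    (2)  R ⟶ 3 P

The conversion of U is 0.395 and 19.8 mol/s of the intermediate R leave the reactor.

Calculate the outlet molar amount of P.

Conversion of U: U consumed = 2ξ₁ = 0.395 × 529 → ξ₁ = 104.5 mol/s.
R balance: n_R = 0 + 1ξ₁ − 1ξ₂ = 19.8 → ξ₂ = (1·104.5 − 19.8)/1 = 84.68 mol/s.
Outlet amounts (n = n₀ + Σ ν·ξ):
  U: 529 − 2(104.5) = 320
  R: 0 + 1(104.5) − 1(84.68) = 19.8
  P: 0 + 3(84.68) = 254

254 mol/s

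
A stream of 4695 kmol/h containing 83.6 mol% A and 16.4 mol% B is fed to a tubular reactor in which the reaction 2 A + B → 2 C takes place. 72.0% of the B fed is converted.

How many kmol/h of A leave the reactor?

B reacted = 0.72 × 770 = 554.4 kmol/h; ν_B = −1, so ξ = 554.4/1 = 554.4 kmol/h.
Outlet amounts (n = n₀ + ν ξ):
  A: 3925 − 2(554.4) = 2816
  B: 770 − 1(554.4) = 215.6
  C: 0 + 2(554.4) = 1109

2820 kmol/h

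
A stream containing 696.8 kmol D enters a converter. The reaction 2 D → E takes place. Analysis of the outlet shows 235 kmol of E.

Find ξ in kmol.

For E: n = n₀ + 1ξ → 235 = 0 + 1ξ, giving ξ = 235 kmol.
Outlet amounts (n = n₀ + ν ξ):
  D: 696.8 − 2(235) = 226.8
  E: 0 + 1(235) = 235

ξ = 235 kmol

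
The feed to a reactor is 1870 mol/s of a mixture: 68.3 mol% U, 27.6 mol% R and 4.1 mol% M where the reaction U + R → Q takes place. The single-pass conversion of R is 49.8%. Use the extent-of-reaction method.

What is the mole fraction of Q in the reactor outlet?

R reacted = 0.498 × 516.1 = 257 mol/s; ν_R = −1, so ξ = 257/1 = 257 mol/s.
Outlet amounts (n = n₀ + ν ξ):
  U: 1277 − 1(257) = 1020
  R: 516.1 − 1(257) = 259.1
  Q: 0 + 1(257) = 257
  M: 76.67 (inert)
Total out = 1613 mol/s; y_Q = 257 / 1613 = 0.1594.

0.159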